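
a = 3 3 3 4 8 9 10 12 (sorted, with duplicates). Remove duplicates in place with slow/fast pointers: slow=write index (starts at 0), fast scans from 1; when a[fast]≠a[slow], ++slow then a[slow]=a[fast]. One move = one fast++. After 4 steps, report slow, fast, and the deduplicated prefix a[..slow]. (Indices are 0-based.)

(s=0,f=1) a[fast]=3=a[slow] dup → fast++
(s=0,f=2) a[fast]=3=a[slow] dup → fast++
(s=0,f=3) a[fast]=4≠a[slow]=3 write a[1]=4 → slow++,fast++
(s=1,f=4) a[fast]=8≠a[slow]=4 write a[2]=8 → slow++,fast++

slow=2, fast=5, prefix=[3, 4, 8]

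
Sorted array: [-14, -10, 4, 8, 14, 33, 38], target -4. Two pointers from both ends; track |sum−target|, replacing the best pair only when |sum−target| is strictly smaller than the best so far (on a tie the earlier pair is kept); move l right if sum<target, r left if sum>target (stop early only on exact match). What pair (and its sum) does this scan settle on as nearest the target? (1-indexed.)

l=1 r=7: -14+38=24 d=28 *, r--
l=1 r=6: -14+33=19 d=23 *, r--
l=1 r=5: -14+14=0 d=4 *, r--
l=1 r=4: -14+8=-6 d=2 *, l++
l=2 r=4: -10+8=-2 d=2, r--
l=2 r=3: -10+4=-6 d=2, l++

pair (-14, 8) with sum -6 (|Δ|=2)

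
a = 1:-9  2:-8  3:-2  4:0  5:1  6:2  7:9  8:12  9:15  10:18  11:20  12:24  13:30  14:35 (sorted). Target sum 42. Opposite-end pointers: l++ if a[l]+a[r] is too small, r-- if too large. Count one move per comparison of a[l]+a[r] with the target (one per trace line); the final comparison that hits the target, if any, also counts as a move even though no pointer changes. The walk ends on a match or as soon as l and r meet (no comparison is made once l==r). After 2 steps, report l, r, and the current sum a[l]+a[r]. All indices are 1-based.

l=3, r=14, sum=33

[1,14] -9+35=26 <42 → l++
[2,14] -8+35=27 <42 → l++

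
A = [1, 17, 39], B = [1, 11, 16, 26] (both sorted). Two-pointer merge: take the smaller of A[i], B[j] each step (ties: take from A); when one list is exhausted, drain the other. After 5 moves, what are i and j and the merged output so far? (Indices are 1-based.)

i=3, j=4, merged so far=[1, 1, 11, 16, 17]

[i=1,j=1] A[i]=1<=B[j]=1 take 1 → i++
[i=2,j=1] A[i]=17>B[j]=1 take 1 → j++
[i=2,j=2] A[i]=17>B[j]=11 take 11 → j++
[i=2,j=3] A[i]=17>B[j]=16 take 16 → j++
[i=2,j=4] A[i]=17<=B[j]=26 take 17 → i++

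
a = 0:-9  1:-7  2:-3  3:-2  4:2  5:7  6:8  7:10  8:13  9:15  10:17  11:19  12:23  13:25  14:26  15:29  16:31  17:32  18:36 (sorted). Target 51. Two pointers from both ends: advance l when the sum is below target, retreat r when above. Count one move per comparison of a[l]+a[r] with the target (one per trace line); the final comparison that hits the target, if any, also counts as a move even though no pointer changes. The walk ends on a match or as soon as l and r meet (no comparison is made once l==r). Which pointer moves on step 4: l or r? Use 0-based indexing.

l

[0,18] -9+36=27 <51 → l++
[1,18] -7+36=29 <51 → l++
[2,18] -3+36=33 <51 → l++
[3,18] -2+36=34 <51 → l++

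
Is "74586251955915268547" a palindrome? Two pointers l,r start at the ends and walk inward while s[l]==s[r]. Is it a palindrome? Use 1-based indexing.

[1,20] '7'=='7' → l++,r--
[2,19] '4'=='4' → l++,r--
[3,18] '5'=='5' → l++,r--
[4,17] '8'=='8' → l++,r--
[5,16] '6'=='6' → l++,r--
[6,15] '2'=='2' → l++,r--
[7,14] '5'=='5' → l++,r--
[8,13] '1'=='1' → l++,r--
[9,12] '9'=='9' → l++,r--
[10,11] '5'=='5' → l++,r--

palindrome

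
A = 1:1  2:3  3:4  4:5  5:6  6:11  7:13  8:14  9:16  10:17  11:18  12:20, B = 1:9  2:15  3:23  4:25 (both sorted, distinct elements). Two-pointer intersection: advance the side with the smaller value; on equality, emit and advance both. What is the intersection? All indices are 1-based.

[i=1,j=1] 1<9 → i++
[i=2,j=1] 3<9 → i++
[i=3,j=1] 4<9 → i++
[i=4,j=1] 5<9 → i++
[i=5,j=1] 6<9 → i++
[i=6,j=1] 11>9 → j++
[i=6,j=2] 11<15 → i++
[i=7,j=2] 13<15 → i++
[i=8,j=2] 14<15 → i++
[i=9,j=2] 16>15 → j++
[i=9,j=3] 16<23 → i++
[i=10,j=3] 17<23 → i++
[i=11,j=3] 18<23 → i++
[i=12,j=3] 20<23 → i++

intersection = []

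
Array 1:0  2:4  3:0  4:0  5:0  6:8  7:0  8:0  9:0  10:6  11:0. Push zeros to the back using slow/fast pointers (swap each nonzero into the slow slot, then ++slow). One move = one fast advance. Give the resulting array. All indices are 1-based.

[4, 8, 6, 0, 0, 0, 0, 0, 0, 0, 0]

(s=1,f=1) a[fast]=0 → fast++
(s=1,f=2) a[fast]=4≠0 swap→a[1]=4 → slow++,fast++
(s=2,f=3) a[fast]=0 → fast++
(s=2,f=4) a[fast]=0 → fast++
(s=2,f=5) a[fast]=0 → fast++
(s=2,f=6) a[fast]=8≠0 swap→a[2]=8 → slow++,fast++
(s=3,f=7) a[fast]=0 → fast++
(s=3,f=8) a[fast]=0 → fast++
(s=3,f=9) a[fast]=0 → fast++
(s=3,f=10) a[fast]=6≠0 swap→a[3]=6 → slow++,fast++
(s=4,f=11) a[fast]=0 → fast++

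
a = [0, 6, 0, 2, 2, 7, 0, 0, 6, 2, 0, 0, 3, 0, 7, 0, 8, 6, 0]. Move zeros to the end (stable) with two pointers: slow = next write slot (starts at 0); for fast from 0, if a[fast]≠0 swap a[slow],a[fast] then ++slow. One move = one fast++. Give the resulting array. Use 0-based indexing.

(s=0,f=0) a[fast]=0 → fast++
(s=0,f=1) a[fast]=6≠0 swap→a[0]=6 → slow++,fast++
(s=1,f=2) a[fast]=0 → fast++
(s=1,f=3) a[fast]=2≠0 swap→a[1]=2 → slow++,fast++
(s=2,f=4) a[fast]=2≠0 swap→a[2]=2 → slow++,fast++
(s=3,f=5) a[fast]=7≠0 swap→a[3]=7 → slow++,fast++
(s=4,f=6) a[fast]=0 → fast++
(s=4,f=7) a[fast]=0 → fast++
(s=4,f=8) a[fast]=6≠0 swap→a[4]=6 → slow++,fast++
(s=5,f=9) a[fast]=2≠0 swap→a[5]=2 → slow++,fast++
(s=6,f=10) a[fast]=0 → fast++
(s=6,f=11) a[fast]=0 → fast++
(s=6,f=12) a[fast]=3≠0 swap→a[6]=3 → slow++,fast++
(s=7,f=13) a[fast]=0 → fast++
(s=7,f=14) a[fast]=7≠0 swap→a[7]=7 → slow++,fast++
(s=8,f=15) a[fast]=0 → fast++
(s=8,f=16) a[fast]=8≠0 swap→a[8]=8 → slow++,fast++
(s=9,f=17) a[fast]=6≠0 swap→a[9]=6 → slow++,fast++
(s=10,f=18) a[fast]=0 → fast++

[6, 2, 2, 7, 6, 2, 3, 7, 8, 6, 0, 0, 0, 0, 0, 0, 0, 0, 0]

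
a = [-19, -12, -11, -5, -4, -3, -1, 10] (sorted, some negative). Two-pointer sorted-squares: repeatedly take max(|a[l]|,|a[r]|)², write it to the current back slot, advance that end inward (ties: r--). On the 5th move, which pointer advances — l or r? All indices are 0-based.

[0,7] |-19|>|10| out[7]=361 → l++
[1,7] |-12|>|10| out[6]=144 → l++
[2,7] |-11|>|10| out[5]=121 → l++
[3,7] |-5|<=|10| out[4]=100 → r--
[3,6] |-5|>|-1| out[3]=25 → l++

l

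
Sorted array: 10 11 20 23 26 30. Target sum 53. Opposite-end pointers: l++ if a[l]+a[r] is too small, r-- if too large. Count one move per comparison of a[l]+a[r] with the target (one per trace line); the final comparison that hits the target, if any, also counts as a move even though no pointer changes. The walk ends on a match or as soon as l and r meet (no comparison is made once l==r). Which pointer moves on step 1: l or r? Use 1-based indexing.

[1,6] 10+30=40 <53 → l++

l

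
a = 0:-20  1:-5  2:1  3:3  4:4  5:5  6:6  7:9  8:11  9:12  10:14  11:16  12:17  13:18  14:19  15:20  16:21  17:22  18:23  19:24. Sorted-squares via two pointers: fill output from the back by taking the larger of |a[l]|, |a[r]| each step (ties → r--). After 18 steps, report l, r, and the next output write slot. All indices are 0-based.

l=2, r=3, next write slot=1

[0,19] |-20|<=|24| out[19]=576 → r--
[0,18] |-20|<=|23| out[18]=529 → r--
[0,17] |-20|<=|22| out[17]=484 → r--
[0,16] |-20|<=|21| out[16]=441 → r--
[0,15] |-20|<=|20| out[15]=400 → r--
[0,14] |-20|>|19| out[14]=400 → l++
[1,14] |-5|<=|19| out[13]=361 → r--
[1,13] |-5|<=|18| out[12]=324 → r--
[1,12] |-5|<=|17| out[11]=289 → r--
[1,11] |-5|<=|16| out[10]=256 → r--
[1,10] |-5|<=|14| out[9]=196 → r--
[1,9] |-5|<=|12| out[8]=144 → r--
[1,8] |-5|<=|11| out[7]=121 → r--
[1,7] |-5|<=|9| out[6]=81 → r--
[1,6] |-5|<=|6| out[5]=36 → r--
[1,5] |-5|<=|5| out[4]=25 → r--
[1,4] |-5|>|4| out[3]=25 → l++
[2,4] |1|<=|4| out[2]=16 → r--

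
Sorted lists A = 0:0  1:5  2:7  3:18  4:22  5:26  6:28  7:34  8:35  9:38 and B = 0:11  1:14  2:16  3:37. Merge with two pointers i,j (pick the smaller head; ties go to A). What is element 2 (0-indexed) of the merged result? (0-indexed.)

merged[2] = 7

i=0 j=0: A[i]=0<=B[j]=11 take 0, i++
i=1 j=0: A[i]=5<=B[j]=11 take 5, i++
i=2 j=0: A[i]=7<=B[j]=11 take 7, i++
i=3 j=0: A[i]=18>B[j]=11 take 11, j++
i=3 j=1: A[i]=18>B[j]=14 take 14, j++
i=3 j=2: A[i]=18>B[j]=16 take 16, j++
i=3 j=3: A[i]=18<=B[j]=37 take 18, i++
i=4 j=3: A[i]=22<=B[j]=37 take 22, i++
i=5 j=3: A[i]=26<=B[j]=37 take 26, i++
i=6 j=3: A[i]=28<=B[j]=37 take 28, i++
i=7 j=3: A[i]=34<=B[j]=37 take 34, i++
i=8 j=3: A[i]=35<=B[j]=37 take 35, i++
i=9 j=3: A[i]=38>B[j]=37 take 37, j++
i=9 j=4: B done, take A[i]=38, i++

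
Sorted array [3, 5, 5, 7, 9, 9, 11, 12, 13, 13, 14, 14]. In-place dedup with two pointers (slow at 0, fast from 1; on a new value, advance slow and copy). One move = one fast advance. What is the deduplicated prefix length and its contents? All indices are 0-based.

length 8; prefix = [3, 5, 7, 9, 11, 12, 13, 14]

slow=0 fast=1: a[fast]=5≠a[slow]=3 write a[1]=5, slow++,fast++
slow=1 fast=2: a[fast]=5=a[slow] dup, fast++
slow=1 fast=3: a[fast]=7≠a[slow]=5 write a[2]=7, slow++,fast++
slow=2 fast=4: a[fast]=9≠a[slow]=7 write a[3]=9, slow++,fast++
slow=3 fast=5: a[fast]=9=a[slow] dup, fast++
slow=3 fast=6: a[fast]=11≠a[slow]=9 write a[4]=11, slow++,fast++
slow=4 fast=7: a[fast]=12≠a[slow]=11 write a[5]=12, slow++,fast++
slow=5 fast=8: a[fast]=13≠a[slow]=12 write a[6]=13, slow++,fast++
slow=6 fast=9: a[fast]=13=a[slow] dup, fast++
slow=6 fast=10: a[fast]=14≠a[slow]=13 write a[7]=14, slow++,fast++
slow=7 fast=11: a[fast]=14=a[slow] dup, fast++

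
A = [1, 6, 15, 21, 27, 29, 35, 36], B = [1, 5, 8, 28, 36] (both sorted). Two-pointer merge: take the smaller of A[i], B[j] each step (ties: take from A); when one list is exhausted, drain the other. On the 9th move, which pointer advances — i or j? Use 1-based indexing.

j

i=1 j=1: A[i]=1<=B[j]=1 take 1, i++
i=2 j=1: A[i]=6>B[j]=1 take 1, j++
i=2 j=2: A[i]=6>B[j]=5 take 5, j++
i=2 j=3: A[i]=6<=B[j]=8 take 6, i++
i=3 j=3: A[i]=15>B[j]=8 take 8, j++
i=3 j=4: A[i]=15<=B[j]=28 take 15, i++
i=4 j=4: A[i]=21<=B[j]=28 take 21, i++
i=5 j=4: A[i]=27<=B[j]=28 take 27, i++
i=6 j=4: A[i]=29>B[j]=28 take 28, j++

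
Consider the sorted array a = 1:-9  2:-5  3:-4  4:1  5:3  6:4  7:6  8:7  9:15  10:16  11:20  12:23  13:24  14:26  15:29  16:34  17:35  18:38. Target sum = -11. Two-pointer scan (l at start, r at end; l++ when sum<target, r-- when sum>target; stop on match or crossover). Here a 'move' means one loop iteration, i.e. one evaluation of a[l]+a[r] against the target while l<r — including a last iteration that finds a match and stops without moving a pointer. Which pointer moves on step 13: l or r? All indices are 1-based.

[1,18] -9+38=29 >-11 → r--
[1,17] -9+35=26 >-11 → r--
[1,16] -9+34=25 >-11 → r--
[1,15] -9+29=20 >-11 → r--
[1,14] -9+26=17 >-11 → r--
[1,13] -9+24=15 >-11 → r--
[1,12] -9+23=14 >-11 → r--
[1,11] -9+20=11 >-11 → r--
[1,10] -9+16=7 >-11 → r--
[1,9] -9+15=6 >-11 → r--
[1,8] -9+7=-2 >-11 → r--
[1,7] -9+6=-3 >-11 → r--
[1,6] -9+4=-5 >-11 → r--

r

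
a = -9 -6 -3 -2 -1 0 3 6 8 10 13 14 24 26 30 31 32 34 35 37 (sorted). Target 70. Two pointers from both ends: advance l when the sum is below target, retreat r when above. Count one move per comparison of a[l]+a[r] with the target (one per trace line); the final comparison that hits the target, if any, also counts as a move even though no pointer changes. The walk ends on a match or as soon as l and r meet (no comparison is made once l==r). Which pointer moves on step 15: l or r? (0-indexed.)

l=0 r=19: -9+37=28 <70, l++
l=1 r=19: -6+37=31 <70, l++
l=2 r=19: -3+37=34 <70, l++
l=3 r=19: -2+37=35 <70, l++
l=4 r=19: -1+37=36 <70, l++
l=5 r=19: 0+37=37 <70, l++
l=6 r=19: 3+37=40 <70, l++
l=7 r=19: 6+37=43 <70, l++
l=8 r=19: 8+37=45 <70, l++
l=9 r=19: 10+37=47 <70, l++
l=10 r=19: 13+37=50 <70, l++
l=11 r=19: 14+37=51 <70, l++
l=12 r=19: 24+37=61 <70, l++
l=13 r=19: 26+37=63 <70, l++
l=14 r=19: 30+37=67 <70, l++

l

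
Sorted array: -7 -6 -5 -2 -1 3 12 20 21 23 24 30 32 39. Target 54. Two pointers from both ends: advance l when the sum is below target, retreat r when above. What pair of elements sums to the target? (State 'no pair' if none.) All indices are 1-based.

l=1 r=14: -7+39=32 <54, l++
l=2 r=14: -6+39=33 <54, l++
l=3 r=14: -5+39=34 <54, l++
l=4 r=14: -2+39=37 <54, l++
l=5 r=14: -1+39=38 <54, l++
l=6 r=14: 3+39=42 <54, l++
l=7 r=14: 12+39=51 <54, l++
l=8 r=14: 20+39=59 >54, r--
l=8 r=13: 20+32=52 <54, l++
l=9 r=13: 21+32=53 <54, l++
l=10 r=13: 23+32=55 >54, r--
l=10 r=12: 23+30=53 <54, l++
l=11 r=12: 24+30=54, found

(24, 30)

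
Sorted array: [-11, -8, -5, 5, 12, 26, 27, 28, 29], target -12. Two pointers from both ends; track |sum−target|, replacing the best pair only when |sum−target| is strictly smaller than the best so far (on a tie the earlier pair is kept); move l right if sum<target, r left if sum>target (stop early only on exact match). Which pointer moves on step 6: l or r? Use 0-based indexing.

r

l=0 r=8: -11+29=18 d=30 *, r--
l=0 r=7: -11+28=17 d=29 *, r--
l=0 r=6: -11+27=16 d=28 *, r--
l=0 r=5: -11+26=15 d=27 *, r--
l=0 r=4: -11+12=1 d=13 *, r--
l=0 r=3: -11+5=-6 d=6 *, r--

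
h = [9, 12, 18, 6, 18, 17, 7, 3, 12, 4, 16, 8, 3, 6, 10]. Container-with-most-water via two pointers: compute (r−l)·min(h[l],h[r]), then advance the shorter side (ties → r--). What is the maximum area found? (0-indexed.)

max area = 130

l=0 r=14: min(9,10)*14=126 best=126 *, l++
l=1 r=14: min(12,10)*13=130 best=130 *, r--
l=1 r=13: min(12,6)*12=72 best=130, r--
l=1 r=12: min(12,3)*11=33 best=130, r--
l=1 r=11: min(12,8)*10=80 best=130, r--
l=1 r=10: min(12,16)*9=108 best=130, l++
l=2 r=10: min(18,16)*8=128 best=130, r--
l=2 r=9: min(18,4)*7=28 best=130, r--
l=2 r=8: min(18,12)*6=72 best=130, r--
l=2 r=7: min(18,3)*5=15 best=130, r--
l=2 r=6: min(18,7)*4=28 best=130, r--
l=2 r=5: min(18,17)*3=51 best=130, r--
l=2 r=4: min(18,18)*2=36 best=130, r--
l=2 r=3: min(18,6)*1=6 best=130, r--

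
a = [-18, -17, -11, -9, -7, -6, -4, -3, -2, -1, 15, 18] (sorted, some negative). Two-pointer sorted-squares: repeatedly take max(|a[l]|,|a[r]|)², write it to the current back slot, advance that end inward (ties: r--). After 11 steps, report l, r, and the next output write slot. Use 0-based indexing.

l=0 r=11: |-18|<=|18| out[11]=324, r--
l=0 r=10: |-18|>|15| out[10]=324, l++
l=1 r=10: |-17|>|15| out[9]=289, l++
l=2 r=10: |-11|<=|15| out[8]=225, r--
l=2 r=9: |-11|>|-1| out[7]=121, l++
l=3 r=9: |-9|>|-1| out[6]=81, l++
l=4 r=9: |-7|>|-1| out[5]=49, l++
l=5 r=9: |-6|>|-1| out[4]=36, l++
l=6 r=9: |-4|>|-1| out[3]=16, l++
l=7 r=9: |-3|>|-1| out[2]=9, l++
l=8 r=9: |-2|>|-1| out[1]=4, l++

l=9, r=9, next write slot=0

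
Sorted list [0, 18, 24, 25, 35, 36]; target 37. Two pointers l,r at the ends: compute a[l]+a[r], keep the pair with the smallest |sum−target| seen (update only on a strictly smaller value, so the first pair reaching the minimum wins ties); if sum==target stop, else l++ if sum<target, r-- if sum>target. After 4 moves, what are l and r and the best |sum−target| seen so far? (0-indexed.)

l=1, r=2, best |Δ|=1

[0,5] 0+36=36 d=1 * → l++
[1,5] 18+36=54 d=17 → r--
[1,4] 18+35=53 d=16 → r--
[1,3] 18+25=43 d=6 → r--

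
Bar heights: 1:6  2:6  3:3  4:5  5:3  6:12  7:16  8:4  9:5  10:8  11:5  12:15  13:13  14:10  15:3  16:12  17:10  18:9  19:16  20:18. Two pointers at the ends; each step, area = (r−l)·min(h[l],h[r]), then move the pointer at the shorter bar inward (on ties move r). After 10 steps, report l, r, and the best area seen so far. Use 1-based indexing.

l=11, r=20, best area=208

l=1 r=20: min(6,18)*19=114 best=114 *, l++
l=2 r=20: min(6,18)*18=108 best=114, l++
l=3 r=20: min(3,18)*17=51 best=114, l++
l=4 r=20: min(5,18)*16=80 best=114, l++
l=5 r=20: min(3,18)*15=45 best=114, l++
l=6 r=20: min(12,18)*14=168 best=168 *, l++
l=7 r=20: min(16,18)*13=208 best=208 *, l++
l=8 r=20: min(4,18)*12=48 best=208, l++
l=9 r=20: min(5,18)*11=55 best=208, l++
l=10 r=20: min(8,18)*10=80 best=208, l++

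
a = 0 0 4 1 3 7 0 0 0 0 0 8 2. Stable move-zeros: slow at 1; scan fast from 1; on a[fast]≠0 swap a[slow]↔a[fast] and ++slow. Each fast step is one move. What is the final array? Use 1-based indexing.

slow=1 fast=1: a[fast]=0, fast++
slow=1 fast=2: a[fast]=0, fast++
slow=1 fast=3: a[fast]=4≠0 swap→a[1]=4, slow++,fast++
slow=2 fast=4: a[fast]=1≠0 swap→a[2]=1, slow++,fast++
slow=3 fast=5: a[fast]=3≠0 swap→a[3]=3, slow++,fast++
slow=4 fast=6: a[fast]=7≠0 swap→a[4]=7, slow++,fast++
slow=5 fast=7: a[fast]=0, fast++
slow=5 fast=8: a[fast]=0, fast++
slow=5 fast=9: a[fast]=0, fast++
slow=5 fast=10: a[fast]=0, fast++
slow=5 fast=11: a[fast]=0, fast++
slow=5 fast=12: a[fast]=8≠0 swap→a[5]=8, slow++,fast++
slow=6 fast=13: a[fast]=2≠0 swap→a[6]=2, slow++,fast++

[4, 1, 3, 7, 8, 2, 0, 0, 0, 0, 0, 0, 0]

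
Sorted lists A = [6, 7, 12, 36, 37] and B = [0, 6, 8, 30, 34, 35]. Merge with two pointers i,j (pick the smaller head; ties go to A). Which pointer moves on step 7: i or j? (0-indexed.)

i=0 j=0: A[i]=6>B[j]=0 take 0, j++
i=0 j=1: A[i]=6<=B[j]=6 take 6, i++
i=1 j=1: A[i]=7>B[j]=6 take 6, j++
i=1 j=2: A[i]=7<=B[j]=8 take 7, i++
i=2 j=2: A[i]=12>B[j]=8 take 8, j++
i=2 j=3: A[i]=12<=B[j]=30 take 12, i++
i=3 j=3: A[i]=36>B[j]=30 take 30, j++

j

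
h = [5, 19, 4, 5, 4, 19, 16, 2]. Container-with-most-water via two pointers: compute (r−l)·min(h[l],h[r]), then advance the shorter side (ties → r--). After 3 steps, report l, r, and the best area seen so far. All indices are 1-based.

l=1 r=8: min(5,2)*7=14 best=14 *, r--
l=1 r=7: min(5,16)*6=30 best=30 *, l++
l=2 r=7: min(19,16)*5=80 best=80 *, r--

l=2, r=6, best area=80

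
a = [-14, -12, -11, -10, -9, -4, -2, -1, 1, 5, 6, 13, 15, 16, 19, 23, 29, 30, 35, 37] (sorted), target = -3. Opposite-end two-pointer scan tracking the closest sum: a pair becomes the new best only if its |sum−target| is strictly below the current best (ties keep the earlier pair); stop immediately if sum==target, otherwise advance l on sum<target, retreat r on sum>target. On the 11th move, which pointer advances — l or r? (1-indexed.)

l=1 r=20: -14+37=23 d=26 *, r--
l=1 r=19: -14+35=21 d=24 *, r--
l=1 r=18: -14+30=16 d=19 *, r--
l=1 r=17: -14+29=15 d=18 *, r--
l=1 r=16: -14+23=9 d=12 *, r--
l=1 r=15: -14+19=5 d=8 *, r--
l=1 r=14: -14+16=2 d=5 *, r--
l=1 r=13: -14+15=1 d=4 *, r--
l=1 r=12: -14+13=-1 d=2 *, r--
l=1 r=11: -14+6=-8 d=5, l++
l=2 r=11: -12+6=-6 d=3, l++

l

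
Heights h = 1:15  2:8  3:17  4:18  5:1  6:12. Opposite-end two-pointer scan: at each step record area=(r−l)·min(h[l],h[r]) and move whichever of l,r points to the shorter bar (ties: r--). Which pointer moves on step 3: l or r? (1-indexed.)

l

l=1 r=6: min(15,12)*5=60 best=60 *, r--
l=1 r=5: min(15,1)*4=4 best=60, r--
l=1 r=4: min(15,18)*3=45 best=60, l++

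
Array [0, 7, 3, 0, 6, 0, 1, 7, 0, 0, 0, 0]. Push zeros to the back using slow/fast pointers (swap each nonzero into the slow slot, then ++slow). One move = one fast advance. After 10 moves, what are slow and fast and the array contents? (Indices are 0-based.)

slow=5, fast=10, a=[7, 3, 6, 1, 7, 0, 0, 0, 0, 0, 0, 0]

(s=0,f=0) a[fast]=0 → fast++
(s=0,f=1) a[fast]=7≠0 swap→a[0]=7 → slow++,fast++
(s=1,f=2) a[fast]=3≠0 swap→a[1]=3 → slow++,fast++
(s=2,f=3) a[fast]=0 → fast++
(s=2,f=4) a[fast]=6≠0 swap→a[2]=6 → slow++,fast++
(s=3,f=5) a[fast]=0 → fast++
(s=3,f=6) a[fast]=1≠0 swap→a[3]=1 → slow++,fast++
(s=4,f=7) a[fast]=7≠0 swap→a[4]=7 → slow++,fast++
(s=5,f=8) a[fast]=0 → fast++
(s=5,f=9) a[fast]=0 → fast++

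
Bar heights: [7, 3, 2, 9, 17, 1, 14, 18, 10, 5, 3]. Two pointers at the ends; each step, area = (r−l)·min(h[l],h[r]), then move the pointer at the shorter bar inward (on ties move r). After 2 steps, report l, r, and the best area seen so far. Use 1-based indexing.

l=1 r=11: min(7,3)*10=30 best=30 *, r--
l=1 r=10: min(7,5)*9=45 best=45 *, r--

l=1, r=9, best area=45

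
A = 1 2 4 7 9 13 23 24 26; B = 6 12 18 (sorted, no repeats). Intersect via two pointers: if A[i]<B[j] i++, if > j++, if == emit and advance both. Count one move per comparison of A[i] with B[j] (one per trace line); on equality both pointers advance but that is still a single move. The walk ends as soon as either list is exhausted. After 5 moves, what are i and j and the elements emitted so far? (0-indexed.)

i=0 j=0: 1<6, i++
i=1 j=0: 2<6, i++
i=2 j=0: 4<6, i++
i=3 j=0: 7>6, j++
i=3 j=1: 7<12, i++

i=4, j=1, emitted=[]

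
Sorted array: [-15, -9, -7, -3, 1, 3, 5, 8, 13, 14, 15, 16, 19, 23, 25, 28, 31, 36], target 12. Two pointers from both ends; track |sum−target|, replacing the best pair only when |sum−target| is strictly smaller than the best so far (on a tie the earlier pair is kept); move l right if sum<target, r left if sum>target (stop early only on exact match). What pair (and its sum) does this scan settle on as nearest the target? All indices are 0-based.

pair (-7, 19) with sum 12 (|Δ|=0)

[0,17] -15+36=21 d=9 * → r--
[0,16] -15+31=16 d=4 * → r--
[0,15] -15+28=13 d=1 * → r--
[0,14] -15+25=10 d=2 → l++
[1,14] -9+25=16 d=4 → r--
[1,13] -9+23=14 d=2 → r--
[1,12] -9+19=10 d=2 → l++
[2,12] -7+19=12 d=0 * → stop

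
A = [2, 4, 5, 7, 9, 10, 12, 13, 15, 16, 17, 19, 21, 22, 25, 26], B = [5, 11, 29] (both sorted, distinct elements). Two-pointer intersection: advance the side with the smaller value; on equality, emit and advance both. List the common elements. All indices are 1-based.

intersection = [5]

i=1 j=1: 2<5, i++
i=2 j=1: 4<5, i++
i=3 j=1: 5==5 emit, i++,j++
i=4 j=2: 7<11, i++
i=5 j=2: 9<11, i++
i=6 j=2: 10<11, i++
i=7 j=2: 12>11, j++
i=7 j=3: 12<29, i++
i=8 j=3: 13<29, i++
i=9 j=3: 15<29, i++
i=10 j=3: 16<29, i++
i=11 j=3: 17<29, i++
i=12 j=3: 19<29, i++
i=13 j=3: 21<29, i++
i=14 j=3: 22<29, i++
i=15 j=3: 25<29, i++
i=16 j=3: 26<29, i++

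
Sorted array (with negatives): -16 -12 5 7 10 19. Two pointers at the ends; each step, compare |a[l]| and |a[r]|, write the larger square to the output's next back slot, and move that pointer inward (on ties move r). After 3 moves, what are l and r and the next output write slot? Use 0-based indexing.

l=2, r=4, next write slot=2

[0,5] |-16|<=|19| out[5]=361 → r--
[0,4] |-16|>|10| out[4]=256 → l++
[1,4] |-12|>|10| out[3]=144 → l++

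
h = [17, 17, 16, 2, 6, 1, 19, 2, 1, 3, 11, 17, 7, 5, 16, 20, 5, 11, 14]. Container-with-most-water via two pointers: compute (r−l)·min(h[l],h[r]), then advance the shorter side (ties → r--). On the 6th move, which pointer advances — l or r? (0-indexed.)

[0,18] min(17,14)*18=252 best=252 * → r--
[0,17] min(17,11)*17=187 best=252 → r--
[0,16] min(17,5)*16=80 best=252 → r--
[0,15] min(17,20)*15=255 best=255 * → l++
[1,15] min(17,20)*14=238 best=255 → l++
[2,15] min(16,20)*13=208 best=255 → l++

l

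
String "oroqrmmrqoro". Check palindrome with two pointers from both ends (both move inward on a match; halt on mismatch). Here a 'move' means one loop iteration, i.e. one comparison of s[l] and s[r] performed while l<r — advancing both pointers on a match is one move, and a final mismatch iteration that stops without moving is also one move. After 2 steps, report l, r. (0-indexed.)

[0,11] 'o'=='o' → l++,r--
[1,10] 'r'=='r' → l++,r--

l=2, r=9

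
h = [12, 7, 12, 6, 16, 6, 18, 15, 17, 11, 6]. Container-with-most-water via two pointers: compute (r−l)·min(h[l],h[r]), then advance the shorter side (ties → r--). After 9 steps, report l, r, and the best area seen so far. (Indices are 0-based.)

l=6, r=7, best area=99

l=0 r=10: min(12,6)*10=60 best=60 *, r--
l=0 r=9: min(12,11)*9=99 best=99 *, r--
l=0 r=8: min(12,17)*8=96 best=99, l++
l=1 r=8: min(7,17)*7=49 best=99, l++
l=2 r=8: min(12,17)*6=72 best=99, l++
l=3 r=8: min(6,17)*5=30 best=99, l++
l=4 r=8: min(16,17)*4=64 best=99, l++
l=5 r=8: min(6,17)*3=18 best=99, l++
l=6 r=8: min(18,17)*2=34 best=99, r--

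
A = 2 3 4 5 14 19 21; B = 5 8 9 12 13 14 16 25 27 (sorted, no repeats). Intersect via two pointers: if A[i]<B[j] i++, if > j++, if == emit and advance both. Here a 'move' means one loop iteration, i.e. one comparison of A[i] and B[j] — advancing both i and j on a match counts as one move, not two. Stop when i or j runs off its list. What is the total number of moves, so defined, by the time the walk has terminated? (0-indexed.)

12 moves

[i=0,j=0] 2<5 → i++
[i=1,j=0] 3<5 → i++
[i=2,j=0] 4<5 → i++
[i=3,j=0] 5==5 emit → i++,j++
[i=4,j=1] 14>8 → j++
[i=4,j=2] 14>9 → j++
[i=4,j=3] 14>12 → j++
[i=4,j=4] 14>13 → j++
[i=4,j=5] 14==14 emit → i++,j++
[i=5,j=6] 19>16 → j++
[i=5,j=7] 19<25 → i++
[i=6,j=7] 21<25 → i++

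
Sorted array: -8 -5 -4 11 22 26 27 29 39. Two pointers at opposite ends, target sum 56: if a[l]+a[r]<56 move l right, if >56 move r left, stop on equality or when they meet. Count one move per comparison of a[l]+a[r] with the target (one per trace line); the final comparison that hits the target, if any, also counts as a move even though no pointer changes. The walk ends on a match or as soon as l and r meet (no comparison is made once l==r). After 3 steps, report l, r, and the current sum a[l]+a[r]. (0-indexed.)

[0,8] -8+39=31 <56 → l++
[1,8] -5+39=34 <56 → l++
[2,8] -4+39=35 <56 → l++

l=3, r=8, sum=50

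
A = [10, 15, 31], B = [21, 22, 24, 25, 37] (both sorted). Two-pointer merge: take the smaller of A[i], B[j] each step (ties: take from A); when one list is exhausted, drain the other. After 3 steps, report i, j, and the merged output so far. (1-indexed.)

i=3, j=2, merged so far=[10, 15, 21]

[i=1,j=1] A[i]=10<=B[j]=21 take 10 → i++
[i=2,j=1] A[i]=15<=B[j]=21 take 15 → i++
[i=3,j=1] A[i]=31>B[j]=21 take 21 → j++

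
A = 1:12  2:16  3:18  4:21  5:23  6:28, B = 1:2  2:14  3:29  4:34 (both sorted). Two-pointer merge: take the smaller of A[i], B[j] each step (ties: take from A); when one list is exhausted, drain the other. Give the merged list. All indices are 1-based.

i=1 j=1: A[i]=12>B[j]=2 take 2, j++
i=1 j=2: A[i]=12<=B[j]=14 take 12, i++
i=2 j=2: A[i]=16>B[j]=14 take 14, j++
i=2 j=3: A[i]=16<=B[j]=29 take 16, i++
i=3 j=3: A[i]=18<=B[j]=29 take 18, i++
i=4 j=3: A[i]=21<=B[j]=29 take 21, i++
i=5 j=3: A[i]=23<=B[j]=29 take 23, i++
i=6 j=3: A[i]=28<=B[j]=29 take 28, i++
i=7 j=3: A done, take B[j]=29, j++
i=7 j=4: A done, take B[j]=34, j++

[2, 12, 14, 16, 18, 21, 23, 28, 29, 34]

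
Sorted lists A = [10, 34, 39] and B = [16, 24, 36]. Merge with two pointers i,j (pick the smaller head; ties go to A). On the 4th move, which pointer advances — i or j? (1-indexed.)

i

i=1 j=1: A[i]=10<=B[j]=16 take 10, i++
i=2 j=1: A[i]=34>B[j]=16 take 16, j++
i=2 j=2: A[i]=34>B[j]=24 take 24, j++
i=2 j=3: A[i]=34<=B[j]=36 take 34, i++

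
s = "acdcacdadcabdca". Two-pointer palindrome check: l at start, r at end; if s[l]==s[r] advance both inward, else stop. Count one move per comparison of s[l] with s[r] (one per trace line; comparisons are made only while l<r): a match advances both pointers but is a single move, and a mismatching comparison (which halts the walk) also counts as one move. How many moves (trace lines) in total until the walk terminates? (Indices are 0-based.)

4 moves

l=0 r=14: 'a'=='a', l++,r--
l=1 r=13: 'c'=='c', l++,r--
l=2 r=12: 'd'=='d', l++,r--
l=3 r=11: 'c'!='b', stop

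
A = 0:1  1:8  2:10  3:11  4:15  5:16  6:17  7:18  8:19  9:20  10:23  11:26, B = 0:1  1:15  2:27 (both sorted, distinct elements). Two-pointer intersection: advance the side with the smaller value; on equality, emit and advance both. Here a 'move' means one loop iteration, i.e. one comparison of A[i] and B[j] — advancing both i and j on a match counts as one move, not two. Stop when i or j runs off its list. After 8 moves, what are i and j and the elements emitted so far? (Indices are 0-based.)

i=8, j=2, emitted=[1, 15]

i=0 j=0: 1==1 emit, i++,j++
i=1 j=1: 8<15, i++
i=2 j=1: 10<15, i++
i=3 j=1: 11<15, i++
i=4 j=1: 15==15 emit, i++,j++
i=5 j=2: 16<27, i++
i=6 j=2: 17<27, i++
i=7 j=2: 18<27, i++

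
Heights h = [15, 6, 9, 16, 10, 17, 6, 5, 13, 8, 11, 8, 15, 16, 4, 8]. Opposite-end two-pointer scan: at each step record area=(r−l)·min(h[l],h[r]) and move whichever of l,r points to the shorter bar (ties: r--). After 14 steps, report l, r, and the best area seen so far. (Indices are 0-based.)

[0,15] min(15,8)*15=120 best=120 * → r--
[0,14] min(15,4)*14=56 best=120 → r--
[0,13] min(15,16)*13=195 best=195 * → l++
[1,13] min(6,16)*12=72 best=195 → l++
[2,13] min(9,16)*11=99 best=195 → l++
[3,13] min(16,16)*10=160 best=195 → r--
[3,12] min(16,15)*9=135 best=195 → r--
[3,11] min(16,8)*8=64 best=195 → r--
[3,10] min(16,11)*7=77 best=195 → r--
[3,9] min(16,8)*6=48 best=195 → r--
[3,8] min(16,13)*5=65 best=195 → r--
[3,7] min(16,5)*4=20 best=195 → r--
[3,6] min(16,6)*3=18 best=195 → r--
[3,5] min(16,17)*2=32 best=195 → l++

l=4, r=5, best area=195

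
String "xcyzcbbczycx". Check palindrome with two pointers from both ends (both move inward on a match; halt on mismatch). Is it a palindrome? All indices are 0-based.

l=0 r=11: 'x'=='x', l++,r--
l=1 r=10: 'c'=='c', l++,r--
l=2 r=9: 'y'=='y', l++,r--
l=3 r=8: 'z'=='z', l++,r--
l=4 r=7: 'c'=='c', l++,r--
l=5 r=6: 'b'=='b', l++,r--

palindrome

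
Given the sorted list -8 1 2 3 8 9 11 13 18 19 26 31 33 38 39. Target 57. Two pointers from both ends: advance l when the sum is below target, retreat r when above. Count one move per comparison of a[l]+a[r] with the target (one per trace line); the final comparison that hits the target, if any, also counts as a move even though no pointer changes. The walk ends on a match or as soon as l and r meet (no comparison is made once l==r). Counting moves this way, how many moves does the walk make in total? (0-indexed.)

[0,14] -8+39=31 <57 → l++
[1,14] 1+39=40 <57 → l++
[2,14] 2+39=41 <57 → l++
[3,14] 3+39=42 <57 → l++
[4,14] 8+39=47 <57 → l++
[5,14] 9+39=48 <57 → l++
[6,14] 11+39=50 <57 → l++
[7,14] 13+39=52 <57 → l++
[8,14] 18+39=57 → found

9 moves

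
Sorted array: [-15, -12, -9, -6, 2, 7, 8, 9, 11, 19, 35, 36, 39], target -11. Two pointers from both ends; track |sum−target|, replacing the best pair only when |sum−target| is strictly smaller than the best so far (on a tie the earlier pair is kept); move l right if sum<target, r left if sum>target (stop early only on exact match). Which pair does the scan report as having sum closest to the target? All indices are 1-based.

[1,13] -15+39=24 d=35 * → r--
[1,12] -15+36=21 d=32 * → r--
[1,11] -15+35=20 d=31 * → r--
[1,10] -15+19=4 d=15 * → r--
[1,9] -15+11=-4 d=7 * → r--
[1,8] -15+9=-6 d=5 * → r--
[1,7] -15+8=-7 d=4 * → r--
[1,6] -15+7=-8 d=3 * → r--
[1,5] -15+2=-13 d=2 * → l++
[2,5] -12+2=-10 d=1 * → r--
[2,4] -12+-6=-18 d=7 → l++
[3,4] -9+-6=-15 d=4 → l++

pair (-12, 2) with sum -10 (|Δ|=1)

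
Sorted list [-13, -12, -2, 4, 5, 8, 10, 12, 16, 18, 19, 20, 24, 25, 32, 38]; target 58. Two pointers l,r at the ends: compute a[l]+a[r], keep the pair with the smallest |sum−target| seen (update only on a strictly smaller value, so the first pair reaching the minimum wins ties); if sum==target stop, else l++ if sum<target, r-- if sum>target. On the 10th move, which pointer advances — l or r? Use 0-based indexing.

l

[0,15] -13+38=25 d=33 * → l++
[1,15] -12+38=26 d=32 * → l++
[2,15] -2+38=36 d=22 * → l++
[3,15] 4+38=42 d=16 * → l++
[4,15] 5+38=43 d=15 * → l++
[5,15] 8+38=46 d=12 * → l++
[6,15] 10+38=48 d=10 * → l++
[7,15] 12+38=50 d=8 * → l++
[8,15] 16+38=54 d=4 * → l++
[9,15] 18+38=56 d=2 * → l++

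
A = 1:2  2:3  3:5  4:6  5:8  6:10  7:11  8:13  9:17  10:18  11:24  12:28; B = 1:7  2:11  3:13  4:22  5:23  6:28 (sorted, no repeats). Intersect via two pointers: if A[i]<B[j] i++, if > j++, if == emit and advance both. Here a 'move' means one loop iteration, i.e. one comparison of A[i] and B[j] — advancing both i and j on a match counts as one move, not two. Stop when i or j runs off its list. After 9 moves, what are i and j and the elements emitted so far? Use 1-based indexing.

[i=1,j=1] 2<7 → i++
[i=2,j=1] 3<7 → i++
[i=3,j=1] 5<7 → i++
[i=4,j=1] 6<7 → i++
[i=5,j=1] 8>7 → j++
[i=5,j=2] 8<11 → i++
[i=6,j=2] 10<11 → i++
[i=7,j=2] 11==11 emit → i++,j++
[i=8,j=3] 13==13 emit → i++,j++

i=9, j=4, emitted=[11, 13]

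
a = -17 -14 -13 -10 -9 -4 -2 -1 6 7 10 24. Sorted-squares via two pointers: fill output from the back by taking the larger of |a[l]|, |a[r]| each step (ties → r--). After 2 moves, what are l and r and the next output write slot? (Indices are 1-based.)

l=2, r=11, next write slot=10

[1,12] |-17|<=|24| out[12]=576 → r--
[1,11] |-17|>|10| out[11]=289 → l++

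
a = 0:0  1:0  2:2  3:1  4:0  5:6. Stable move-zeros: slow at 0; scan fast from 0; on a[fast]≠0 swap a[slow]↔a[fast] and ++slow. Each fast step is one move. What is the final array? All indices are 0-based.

[2, 1, 6, 0, 0, 0]

slow=0 fast=0: a[fast]=0, fast++
slow=0 fast=1: a[fast]=0, fast++
slow=0 fast=2: a[fast]=2≠0 swap→a[0]=2, slow++,fast++
slow=1 fast=3: a[fast]=1≠0 swap→a[1]=1, slow++,fast++
slow=2 fast=4: a[fast]=0, fast++
slow=2 fast=5: a[fast]=6≠0 swap→a[2]=6, slow++,fast++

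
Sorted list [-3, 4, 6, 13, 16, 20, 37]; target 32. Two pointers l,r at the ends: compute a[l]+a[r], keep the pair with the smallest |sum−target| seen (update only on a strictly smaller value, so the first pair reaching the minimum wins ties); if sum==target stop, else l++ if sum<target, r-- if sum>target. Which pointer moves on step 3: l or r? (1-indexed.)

l=1 r=7: -3+37=34 d=2 *, r--
l=1 r=6: -3+20=17 d=15, l++
l=2 r=6: 4+20=24 d=8, l++

l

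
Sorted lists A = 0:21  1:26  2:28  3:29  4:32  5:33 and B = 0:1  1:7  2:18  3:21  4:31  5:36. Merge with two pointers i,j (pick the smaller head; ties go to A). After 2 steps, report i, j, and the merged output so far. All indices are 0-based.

i=0, j=2, merged so far=[1, 7]

i=0 j=0: A[i]=21>B[j]=1 take 1, j++
i=0 j=1: A[i]=21>B[j]=7 take 7, j++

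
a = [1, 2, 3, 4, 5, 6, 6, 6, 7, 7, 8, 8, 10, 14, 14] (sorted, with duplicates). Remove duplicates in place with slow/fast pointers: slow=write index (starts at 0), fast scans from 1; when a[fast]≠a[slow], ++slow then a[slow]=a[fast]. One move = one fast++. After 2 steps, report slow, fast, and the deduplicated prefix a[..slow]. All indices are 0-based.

slow=0 fast=1: a[fast]=2≠a[slow]=1 write a[1]=2, slow++,fast++
slow=1 fast=2: a[fast]=3≠a[slow]=2 write a[2]=3, slow++,fast++

slow=2, fast=3, prefix=[1, 2, 3]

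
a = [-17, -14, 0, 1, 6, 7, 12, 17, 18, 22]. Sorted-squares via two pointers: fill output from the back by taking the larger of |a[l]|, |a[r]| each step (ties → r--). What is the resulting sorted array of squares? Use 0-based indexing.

l=0 r=9: |-17|<=|22| out[9]=484, r--
l=0 r=8: |-17|<=|18| out[8]=324, r--
l=0 r=7: |-17|<=|17| out[7]=289, r--
l=0 r=6: |-17|>|12| out[6]=289, l++
l=1 r=6: |-14|>|12| out[5]=196, l++
l=2 r=6: |0|<=|12| out[4]=144, r--
l=2 r=5: |0|<=|7| out[3]=49, r--
l=2 r=4: |0|<=|6| out[2]=36, r--
l=2 r=3: |0|<=|1| out[1]=1, r--
l=2 r=2: |0|<=|0| out[0]=0, r--

[0, 1, 36, 49, 144, 196, 289, 289, 324, 484]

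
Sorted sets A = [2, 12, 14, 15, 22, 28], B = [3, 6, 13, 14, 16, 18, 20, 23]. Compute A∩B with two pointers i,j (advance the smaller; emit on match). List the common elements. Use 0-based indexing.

[i=0,j=0] 2<3 → i++
[i=1,j=0] 12>3 → j++
[i=1,j=1] 12>6 → j++
[i=1,j=2] 12<13 → i++
[i=2,j=2] 14>13 → j++
[i=2,j=3] 14==14 emit → i++,j++
[i=3,j=4] 15<16 → i++
[i=4,j=4] 22>16 → j++
[i=4,j=5] 22>18 → j++
[i=4,j=6] 22>20 → j++
[i=4,j=7] 22<23 → i++
[i=5,j=7] 28>23 → j++

intersection = [14]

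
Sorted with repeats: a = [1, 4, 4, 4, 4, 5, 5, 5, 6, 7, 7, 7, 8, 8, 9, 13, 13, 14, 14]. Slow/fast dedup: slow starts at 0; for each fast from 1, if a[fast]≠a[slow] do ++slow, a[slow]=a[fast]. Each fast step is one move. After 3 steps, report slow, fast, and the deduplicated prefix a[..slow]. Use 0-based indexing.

slow=0 fast=1: a[fast]=4≠a[slow]=1 write a[1]=4, slow++,fast++
slow=1 fast=2: a[fast]=4=a[slow] dup, fast++
slow=1 fast=3: a[fast]=4=a[slow] dup, fast++

slow=1, fast=4, prefix=[1, 4]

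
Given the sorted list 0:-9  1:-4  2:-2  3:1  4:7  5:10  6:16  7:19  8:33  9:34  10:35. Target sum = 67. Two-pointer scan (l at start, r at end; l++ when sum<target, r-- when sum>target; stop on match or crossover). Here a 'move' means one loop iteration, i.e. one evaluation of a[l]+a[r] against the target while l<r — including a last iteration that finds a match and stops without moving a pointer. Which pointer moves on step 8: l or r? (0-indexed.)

[0,10] -9+35=26 <67 → l++
[1,10] -4+35=31 <67 → l++
[2,10] -2+35=33 <67 → l++
[3,10] 1+35=36 <67 → l++
[4,10] 7+35=42 <67 → l++
[5,10] 10+35=45 <67 → l++
[6,10] 16+35=51 <67 → l++
[7,10] 19+35=54 <67 → l++

l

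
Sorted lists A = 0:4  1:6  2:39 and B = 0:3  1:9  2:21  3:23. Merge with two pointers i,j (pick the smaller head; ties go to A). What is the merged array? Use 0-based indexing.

[3, 4, 6, 9, 21, 23, 39]

[i=0,j=0] A[i]=4>B[j]=3 take 3 → j++
[i=0,j=1] A[i]=4<=B[j]=9 take 4 → i++
[i=1,j=1] A[i]=6<=B[j]=9 take 6 → i++
[i=2,j=1] A[i]=39>B[j]=9 take 9 → j++
[i=2,j=2] A[i]=39>B[j]=21 take 21 → j++
[i=2,j=3] A[i]=39>B[j]=23 take 23 → j++
[i=2,j=4] B done, take A[i]=39 → i++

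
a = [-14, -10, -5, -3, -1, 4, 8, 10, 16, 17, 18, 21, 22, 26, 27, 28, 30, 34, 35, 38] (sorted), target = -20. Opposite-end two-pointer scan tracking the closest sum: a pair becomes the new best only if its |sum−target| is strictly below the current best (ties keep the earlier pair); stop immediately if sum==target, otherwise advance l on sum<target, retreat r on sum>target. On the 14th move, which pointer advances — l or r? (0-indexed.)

[0,19] -14+38=24 d=44 * → r--
[0,18] -14+35=21 d=41 * → r--
[0,17] -14+34=20 d=40 * → r--
[0,16] -14+30=16 d=36 * → r--
[0,15] -14+28=14 d=34 * → r--
[0,14] -14+27=13 d=33 * → r--
[0,13] -14+26=12 d=32 * → r--
[0,12] -14+22=8 d=28 * → r--
[0,11] -14+21=7 d=27 * → r--
[0,10] -14+18=4 d=24 * → r--
[0,9] -14+17=3 d=23 * → r--
[0,8] -14+16=2 d=22 * → r--
[0,7] -14+10=-4 d=16 * → r--
[0,6] -14+8=-6 d=14 * → r--

r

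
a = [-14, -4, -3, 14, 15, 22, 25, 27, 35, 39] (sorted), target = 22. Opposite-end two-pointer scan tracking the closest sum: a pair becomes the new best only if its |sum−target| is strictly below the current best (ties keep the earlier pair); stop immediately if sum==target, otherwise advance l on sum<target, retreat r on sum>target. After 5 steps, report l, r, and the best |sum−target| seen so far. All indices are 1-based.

[1,10] -14+39=25 d=3 * → r--
[1,9] -14+35=21 d=1 * → l++
[2,9] -4+35=31 d=9 → r--
[2,8] -4+27=23 d=1 → r--
[2,7] -4+25=21 d=1 → l++

l=3, r=7, best |Δ|=1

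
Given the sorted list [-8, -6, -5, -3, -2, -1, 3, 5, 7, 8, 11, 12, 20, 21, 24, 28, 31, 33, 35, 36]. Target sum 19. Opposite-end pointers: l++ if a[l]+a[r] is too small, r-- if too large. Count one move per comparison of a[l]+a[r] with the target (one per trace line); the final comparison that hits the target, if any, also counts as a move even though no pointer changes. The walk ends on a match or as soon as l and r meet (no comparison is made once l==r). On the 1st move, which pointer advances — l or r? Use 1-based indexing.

r

[1,20] -8+36=28 >19 → r--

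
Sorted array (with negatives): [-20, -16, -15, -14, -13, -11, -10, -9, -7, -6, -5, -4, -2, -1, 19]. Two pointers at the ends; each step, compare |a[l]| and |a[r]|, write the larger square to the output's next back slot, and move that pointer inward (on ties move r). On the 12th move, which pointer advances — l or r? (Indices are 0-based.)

l

l=0 r=14: |-20|>|19| out[14]=400, l++
l=1 r=14: |-16|<=|19| out[13]=361, r--
l=1 r=13: |-16|>|-1| out[12]=256, l++
l=2 r=13: |-15|>|-1| out[11]=225, l++
l=3 r=13: |-14|>|-1| out[10]=196, l++
l=4 r=13: |-13|>|-1| out[9]=169, l++
l=5 r=13: |-11|>|-1| out[8]=121, l++
l=6 r=13: |-10|>|-1| out[7]=100, l++
l=7 r=13: |-9|>|-1| out[6]=81, l++
l=8 r=13: |-7|>|-1| out[5]=49, l++
l=9 r=13: |-6|>|-1| out[4]=36, l++
l=10 r=13: |-5|>|-1| out[3]=25, l++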